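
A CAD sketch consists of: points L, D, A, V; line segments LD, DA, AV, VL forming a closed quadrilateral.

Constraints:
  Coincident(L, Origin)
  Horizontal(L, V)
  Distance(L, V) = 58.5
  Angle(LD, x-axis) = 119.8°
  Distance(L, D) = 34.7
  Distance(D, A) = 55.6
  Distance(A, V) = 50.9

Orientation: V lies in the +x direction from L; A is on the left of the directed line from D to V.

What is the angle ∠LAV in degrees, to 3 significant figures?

64.4°

L is at the origin; L and V share the same y with |LV| = 58.5 and V in +x, so V = (58.5, 0). LD runs at 119.8° with |LD| = 34.7, so D = (-17.2, 30.1). A is determined by |DA| = 55.6 and |AV| = 50.9 together: it lies at the intersection of circle(D, 55.6) and circle(V, 50.9). With |DV| = 81.5, the foot of the radical line on DV is 43.8 from D and the perpendicular offset is √(55.6² − 43.8²) = 34.2. Taking the left-of-DV solution: A = (36.1, 45.7).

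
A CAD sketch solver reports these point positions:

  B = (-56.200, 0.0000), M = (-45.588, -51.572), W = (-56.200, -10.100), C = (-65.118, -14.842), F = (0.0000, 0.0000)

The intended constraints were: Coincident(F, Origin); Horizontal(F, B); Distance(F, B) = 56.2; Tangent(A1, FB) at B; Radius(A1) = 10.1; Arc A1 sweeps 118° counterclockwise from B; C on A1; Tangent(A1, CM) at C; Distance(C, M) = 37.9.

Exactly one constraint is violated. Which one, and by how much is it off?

Distance(C, M) = 37.9 — off by 3.70.

F = (0.00, 0.00) ✓; F.y = 0.00, B.y = 0.00 ✓; |FB| = 56.20 ✓; ∠(WB, BF) = 90.00° ✓; |WB| = 10.10 ✓; bearing(W→C) − bearing(W→B) = 118.0° ✓; |WC| = 10.10 ✓; ∠(WC, CM) = 90.00° ✓; |CM| = 41.60 ✗.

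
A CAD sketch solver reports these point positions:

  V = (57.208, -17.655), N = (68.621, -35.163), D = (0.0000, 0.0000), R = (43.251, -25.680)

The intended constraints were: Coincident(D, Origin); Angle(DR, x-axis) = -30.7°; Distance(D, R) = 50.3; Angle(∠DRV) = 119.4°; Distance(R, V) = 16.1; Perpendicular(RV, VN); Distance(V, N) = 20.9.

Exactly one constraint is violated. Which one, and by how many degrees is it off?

Perpendicular(RV, VN) — off by 3.20°.

D = (0.00, 0.00) ✓; DR at -30.70° ✓; |DR| = 50.30 ✓; ∠DRV = 119.4° ✓; |RV| = 16.10 ✓; ∠(RV, VN) = 86.80° ✗; |VN| = 20.90 ✓.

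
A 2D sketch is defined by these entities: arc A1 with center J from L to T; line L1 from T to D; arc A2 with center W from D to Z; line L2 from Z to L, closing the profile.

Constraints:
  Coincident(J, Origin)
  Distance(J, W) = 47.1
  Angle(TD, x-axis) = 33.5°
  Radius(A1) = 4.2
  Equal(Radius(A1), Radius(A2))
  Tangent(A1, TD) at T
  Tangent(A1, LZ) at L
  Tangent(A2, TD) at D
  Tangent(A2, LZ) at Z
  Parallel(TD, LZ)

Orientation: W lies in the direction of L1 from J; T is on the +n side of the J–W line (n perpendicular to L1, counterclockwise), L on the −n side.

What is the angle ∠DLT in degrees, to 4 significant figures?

79.89°

The slot axis is L1's direction at 33.5°, so u = (cos 33.5°, sin 33.5°) = (0.8339, 0.5519) and n = (−sin 33.5°, cos 33.5°) = (-0.5519, 0.8339). J is at the origin and W lies 47.1 along u from J, so W = 47.1·u = (39.28, 26.00). Tangency of A1 to both parallel lines with radius 4.2 puts T and L at J ± 4.2·n: T = (-2.318, 3.502), L = (2.318, -3.502). Equal radii place D and Z the same way about W: D = W + 4.2·n = (36.96, 29.50), Z = W − 4.2·n = (41.59, 22.49). Then cos ∠DLT = LD·LT / (|LD||LT|), giving 79.89°.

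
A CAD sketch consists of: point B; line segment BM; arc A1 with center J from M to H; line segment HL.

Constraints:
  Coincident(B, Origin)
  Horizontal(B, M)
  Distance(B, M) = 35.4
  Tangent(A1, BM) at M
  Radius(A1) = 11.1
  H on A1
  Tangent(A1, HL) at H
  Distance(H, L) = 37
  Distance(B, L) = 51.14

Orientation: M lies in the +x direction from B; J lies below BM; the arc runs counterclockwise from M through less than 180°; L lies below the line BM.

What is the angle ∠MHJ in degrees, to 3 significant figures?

47.9°

Checks: B.y = 0.00, M.y = 0.00 ✓; |JH| = 11.10 ✓; ∠(JH, HL) = 90.00° ✓; |HL| = 37.00 ✓; |BL| = 51.14 ✓.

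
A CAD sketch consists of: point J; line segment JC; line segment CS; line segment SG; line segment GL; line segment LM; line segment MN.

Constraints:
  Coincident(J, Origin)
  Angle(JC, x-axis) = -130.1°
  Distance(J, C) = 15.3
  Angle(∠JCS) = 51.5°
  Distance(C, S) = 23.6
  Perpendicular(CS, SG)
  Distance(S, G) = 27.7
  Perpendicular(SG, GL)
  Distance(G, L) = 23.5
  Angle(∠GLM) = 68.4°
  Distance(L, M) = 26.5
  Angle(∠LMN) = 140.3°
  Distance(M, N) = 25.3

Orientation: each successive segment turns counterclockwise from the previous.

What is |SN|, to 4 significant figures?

12.41

J is at the origin; JC runs at -130.1° with length 15.3, so C = (-9.855, -11.70). ∠JCS = 51.5° gives CS at -1.600° from the x-axis; with |CS| = 23.6, S = (13.74, -12.36). CS is perpendicular to SG, so SG runs at 88.40°; with |SG| = 27.7, G = (14.51, 15.33). SG is perpendicular to GL, so GL runs at 178.4°; with |GL| = 23.5, L = (-8.982, 15.98). ∠GLM = 68.4° gives LM at -70.00° from the x-axis; with |LM| = 26.5, M = (0.08183, -8.919). ∠LMN = 140.3° gives MN at -30.30° from the x-axis; with |MN| = 25.3, N = (21.93, -21.68). Then |SN| = |N − S| = 12.41.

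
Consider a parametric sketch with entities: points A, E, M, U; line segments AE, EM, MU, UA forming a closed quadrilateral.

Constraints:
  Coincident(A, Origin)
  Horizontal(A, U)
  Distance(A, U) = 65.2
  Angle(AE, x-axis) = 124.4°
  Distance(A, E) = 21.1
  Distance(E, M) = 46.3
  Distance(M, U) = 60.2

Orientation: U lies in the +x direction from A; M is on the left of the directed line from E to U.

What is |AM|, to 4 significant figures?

51.62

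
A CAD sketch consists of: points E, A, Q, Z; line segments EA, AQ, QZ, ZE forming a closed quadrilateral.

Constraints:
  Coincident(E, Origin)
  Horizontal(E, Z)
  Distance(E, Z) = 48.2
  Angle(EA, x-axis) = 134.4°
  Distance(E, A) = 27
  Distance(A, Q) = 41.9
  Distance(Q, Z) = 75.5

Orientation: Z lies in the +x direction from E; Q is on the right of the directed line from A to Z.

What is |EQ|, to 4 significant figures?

32.71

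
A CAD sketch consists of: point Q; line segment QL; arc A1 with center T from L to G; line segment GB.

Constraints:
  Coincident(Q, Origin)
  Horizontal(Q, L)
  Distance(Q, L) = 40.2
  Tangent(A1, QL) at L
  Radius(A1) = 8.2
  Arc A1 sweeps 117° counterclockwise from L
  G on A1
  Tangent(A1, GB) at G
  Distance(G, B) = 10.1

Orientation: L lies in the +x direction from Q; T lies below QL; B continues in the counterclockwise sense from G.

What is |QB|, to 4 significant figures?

42.92

On A1, L sits at bearing 90° from T; a 117° counterclockwise sweep puts G at bearing 207°, so G = T + 8.2·(cos 207°, sin 207°) = (32.89, -11.92). A1 meets GB tangentially, so TG is at right angles to GB, so GB runs along (−sin 207°, cos 207°); with |GB| = 10.1, B = (37.48, -20.92). Then |QB| = |B − Q| = 42.92.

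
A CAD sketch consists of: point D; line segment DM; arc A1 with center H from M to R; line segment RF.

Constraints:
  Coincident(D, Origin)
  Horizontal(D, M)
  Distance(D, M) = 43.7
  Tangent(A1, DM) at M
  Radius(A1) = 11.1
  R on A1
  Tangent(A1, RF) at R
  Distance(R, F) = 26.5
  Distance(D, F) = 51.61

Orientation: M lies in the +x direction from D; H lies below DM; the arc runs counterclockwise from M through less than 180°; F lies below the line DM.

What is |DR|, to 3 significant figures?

34.7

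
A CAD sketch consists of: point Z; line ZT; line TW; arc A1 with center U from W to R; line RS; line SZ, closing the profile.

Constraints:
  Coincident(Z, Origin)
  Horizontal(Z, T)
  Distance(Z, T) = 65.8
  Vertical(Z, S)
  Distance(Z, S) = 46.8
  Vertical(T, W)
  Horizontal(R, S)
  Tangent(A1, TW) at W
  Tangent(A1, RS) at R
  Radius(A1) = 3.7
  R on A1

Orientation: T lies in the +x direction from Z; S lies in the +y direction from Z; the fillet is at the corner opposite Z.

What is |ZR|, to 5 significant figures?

77.760

Z is at the origin; ZT is horizontal with |ZT| = 65.8 and T on the +x side, so T = (65.800, 0.0000). Z and S share the same x with |ZS| = 46.8 and S on the +y side, so S = (0.0000, 46.800). The virtual corner opposite Z is at (65.800, 46.800). A1 meets TW tangentially, so UW is at right angles to TW and tangency of A1 to RS means the radius UR is perpendicular to RS, with radius 3.7, so the center U sits 3.7 in from both sides at U = (62.100, 43.100). That places the tangent points at W = (65.800, 43.100) on TW and R = (62.100, 46.800) on RS. Then |ZR| = |R − Z| = 77.760.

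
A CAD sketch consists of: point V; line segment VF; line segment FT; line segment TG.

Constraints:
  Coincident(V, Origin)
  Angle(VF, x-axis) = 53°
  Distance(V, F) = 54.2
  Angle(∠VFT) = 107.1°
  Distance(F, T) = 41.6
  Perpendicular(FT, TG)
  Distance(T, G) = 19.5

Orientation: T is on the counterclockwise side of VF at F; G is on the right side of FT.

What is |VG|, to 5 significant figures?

91.623

∠VFT = 107.1°, so FT runs at 53.0° + (180° − 107.1°) = 125.90° from the x-axis; with |FT| = 41.6, T = F + 41.6·(cos 125.90°, sin 125.90°) = (8.2253, 76.984). The perpendicularity gives TG at right angles to FT; with |TG| = 19.5 on the right of FT, G = T + 19.5·(0.81004, 0.58637) = (24.021, 88.418). Then |VG| = |G − V| = 91.623.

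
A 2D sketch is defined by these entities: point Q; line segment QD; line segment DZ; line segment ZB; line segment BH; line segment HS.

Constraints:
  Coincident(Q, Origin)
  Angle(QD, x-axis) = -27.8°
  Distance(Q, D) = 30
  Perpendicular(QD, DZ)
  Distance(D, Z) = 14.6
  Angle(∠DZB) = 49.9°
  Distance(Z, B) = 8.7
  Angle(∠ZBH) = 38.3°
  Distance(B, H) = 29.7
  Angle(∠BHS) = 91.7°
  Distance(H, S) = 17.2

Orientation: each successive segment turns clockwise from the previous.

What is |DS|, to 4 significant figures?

35.57

Q is at the origin; QD runs at -27.8° with length 30.0, so D = (26.54, -13.99). QD ⟂ DZ, so DZ runs at -117.8°; with |DZ| = 14.6, Z = (19.73, -26.91). ∠DZB = 49.9° gives ZB at 112.1° from the x-axis; with |ZB| = 8.7, B = (16.46, -18.85). ∠ZBH = 38.3° gives BH at -29.60° from the x-axis; with |BH| = 29.7, H = (42.28, -33.52). ∠BHS = 91.7° gives HS at -117.9° from the x-axis; with |HS| = 17.2, S = (34.23, -48.72). Then |DS| = |S − D| = 35.57.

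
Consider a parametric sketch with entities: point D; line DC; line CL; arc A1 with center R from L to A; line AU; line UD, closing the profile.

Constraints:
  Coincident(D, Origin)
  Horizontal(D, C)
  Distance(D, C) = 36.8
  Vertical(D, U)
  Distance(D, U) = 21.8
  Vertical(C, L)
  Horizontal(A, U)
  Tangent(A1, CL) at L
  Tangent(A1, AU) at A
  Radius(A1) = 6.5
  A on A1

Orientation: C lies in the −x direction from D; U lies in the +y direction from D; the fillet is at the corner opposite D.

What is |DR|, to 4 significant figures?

33.94

D is at the origin; DC is horizontal with |DC| = 36.8 and C on the −x side, so C = (-36.80, 0.000). DU is vertical with |DU| = 21.8 and U on the +y side, so U = (0.000, 21.80). The virtual corner opposite D is at (-36.80, 21.80). The tangent condition forces RL to be normal to CL and the tangent condition forces RA to be normal to AU, with radius 6.5, so the center R sits 6.5 in from both sides at R = (-30.30, 15.30). Then |DR| = |R − D| = 33.94.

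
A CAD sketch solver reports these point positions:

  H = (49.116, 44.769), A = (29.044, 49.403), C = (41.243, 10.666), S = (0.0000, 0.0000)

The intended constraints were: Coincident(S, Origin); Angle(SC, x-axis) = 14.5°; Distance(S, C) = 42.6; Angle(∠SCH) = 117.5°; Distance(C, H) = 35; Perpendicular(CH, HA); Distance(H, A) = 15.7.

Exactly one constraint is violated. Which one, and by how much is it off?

Distance(H, A) = 15.7 — off by 4.90.

S = (0.00, 0.00) ✓; SC at 14.50° ✓; |SC| = 42.60 ✓; ∠SCH = 117.5° ✓; |CH| = 35.00 ✓; ∠(CH, HA) = 90.00° ✓; |HA| = 20.60 ✗.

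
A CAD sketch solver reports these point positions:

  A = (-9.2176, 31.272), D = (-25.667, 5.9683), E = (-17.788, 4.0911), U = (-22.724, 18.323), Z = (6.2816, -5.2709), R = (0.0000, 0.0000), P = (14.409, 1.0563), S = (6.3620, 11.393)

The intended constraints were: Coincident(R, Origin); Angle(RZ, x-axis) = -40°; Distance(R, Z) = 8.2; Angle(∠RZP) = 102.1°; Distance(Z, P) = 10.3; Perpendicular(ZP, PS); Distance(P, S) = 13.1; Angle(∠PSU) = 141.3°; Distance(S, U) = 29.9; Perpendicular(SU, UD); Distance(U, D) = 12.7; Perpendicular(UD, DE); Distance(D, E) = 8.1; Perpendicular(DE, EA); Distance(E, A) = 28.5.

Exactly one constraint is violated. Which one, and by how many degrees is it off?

Perpendicular(DE, EA) — off by 4.10°.

R = (0.00, 0.00) ✓; RZ at -40.00° ✓; |RZ| = 8.200 ✓; ∠RZP = 102.1° ✓; |ZP| = 10.30 ✓; ∠(ZP, PS) = 90.00° ✓; |PS| = 13.10 ✓; ∠PSU = 141.3° ✓; |SU| = 29.90 ✓; ∠(SU, UD) = 90.00° ✓; |UD| = 12.70 ✓; ∠(UD, DE) = 90.00° ✓; |DE| = 8.100 ✓; ∠(DE, EA) = 85.90° ✗; |EA| = 28.50 ✓.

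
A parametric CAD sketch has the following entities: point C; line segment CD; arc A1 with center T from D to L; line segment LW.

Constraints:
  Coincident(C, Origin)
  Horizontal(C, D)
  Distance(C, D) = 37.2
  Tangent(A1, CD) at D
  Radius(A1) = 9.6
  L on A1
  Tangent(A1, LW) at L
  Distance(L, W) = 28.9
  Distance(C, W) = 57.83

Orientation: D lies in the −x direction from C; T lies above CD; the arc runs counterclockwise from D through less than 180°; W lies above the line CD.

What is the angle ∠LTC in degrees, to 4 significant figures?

42.09°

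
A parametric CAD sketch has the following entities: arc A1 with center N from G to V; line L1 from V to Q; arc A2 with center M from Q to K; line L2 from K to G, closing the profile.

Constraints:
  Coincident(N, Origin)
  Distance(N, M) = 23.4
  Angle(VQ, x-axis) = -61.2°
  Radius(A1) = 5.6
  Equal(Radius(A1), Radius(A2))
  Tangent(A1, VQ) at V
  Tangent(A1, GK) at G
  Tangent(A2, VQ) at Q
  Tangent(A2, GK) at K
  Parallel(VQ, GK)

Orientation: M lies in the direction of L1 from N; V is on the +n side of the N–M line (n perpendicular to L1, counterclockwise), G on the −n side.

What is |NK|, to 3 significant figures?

24.1

The slot axis is L1's direction at -61.2°, so u = (cos -61.2°, sin -61.2°) = (0.482, -0.876) and n = (−sin -61.2°, cos -61.2°) = (0.876, 0.482). N is at the origin and M lies 23.4 along u from N, so M = 23.4·u = (11.3, -20.5). Tangency of A1 to both parallel lines with radius 5.6 puts V and G at N ± 5.6·n: V = (4.91, 2.70), G = (-4.91, -2.70). Equal radii place Q and K the same way about M: Q = M + 5.6·n = (16.2, -17.8), K = M − 5.6·n = (6.37, -23.2). Then |NK| = |K − N| = 24.1.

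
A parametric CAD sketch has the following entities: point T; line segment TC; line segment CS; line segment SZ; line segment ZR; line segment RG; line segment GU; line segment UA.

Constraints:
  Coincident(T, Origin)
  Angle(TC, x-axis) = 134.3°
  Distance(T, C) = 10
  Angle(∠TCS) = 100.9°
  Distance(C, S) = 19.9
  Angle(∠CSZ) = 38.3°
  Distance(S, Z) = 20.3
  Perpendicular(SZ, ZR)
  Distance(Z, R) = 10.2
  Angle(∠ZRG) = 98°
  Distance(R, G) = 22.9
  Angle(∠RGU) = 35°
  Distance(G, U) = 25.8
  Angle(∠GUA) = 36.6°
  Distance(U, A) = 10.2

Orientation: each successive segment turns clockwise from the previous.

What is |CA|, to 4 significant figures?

6.581

T is at the origin; TC runs at 134.3° with length 10.0, so C = (-6.984, 7.157). ∠TCS = 100.9° gives CS at 55.20° from the x-axis; with |CS| = 19.9, S = (4.373, 23.50). ∠CSZ = 38.3° gives SZ at -86.50° from the x-axis; with |SZ| = 20.3, Z = (5.612, 3.236). SZ ⟂ ZR, so ZR runs at -176.5°; with |ZR| = 10.2, R = (-4.569, 2.613). ∠ZRG = 98.0° gives RG at 101.5° from the x-axis; with |RG| = 22.9, G = (-9.134, 25.05). ∠RGU = 35.0° gives GU at -43.50° from the x-axis; with |GU| = 25.8, U = (9.580, 7.294). ∠GUA = 36.6° gives UA at 173.1° from the x-axis; with |UA| = 10.2, A = (-0.5456, 8.519). Then |CA| = |A − C| = 6.581.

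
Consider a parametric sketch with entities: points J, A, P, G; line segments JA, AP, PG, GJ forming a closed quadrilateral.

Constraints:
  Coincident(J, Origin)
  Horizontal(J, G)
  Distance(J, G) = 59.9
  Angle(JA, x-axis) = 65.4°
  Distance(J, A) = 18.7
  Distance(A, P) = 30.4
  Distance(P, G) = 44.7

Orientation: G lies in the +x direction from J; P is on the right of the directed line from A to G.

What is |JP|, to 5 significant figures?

20.691

J is at the origin; JG is horizontal with |JG| = 59.9 and G in +x, so G = (59.9, 0). JA runs at 65.4° with |JA| = 18.7, so A = (7.7845, 17.003). P is determined by |AP| = 30.4 and |PG| = 44.7 together: it lies at the intersection of circle(A, 30.4) and circle(G, 44.7). With |AG| = 54.819, the foot of the radical line on AG is 17.614 from A and the perpendicular offset is √(30.4² − 17.614²) = 24.777. Taking the right-of-AG solution: P = (16.845, -12.016).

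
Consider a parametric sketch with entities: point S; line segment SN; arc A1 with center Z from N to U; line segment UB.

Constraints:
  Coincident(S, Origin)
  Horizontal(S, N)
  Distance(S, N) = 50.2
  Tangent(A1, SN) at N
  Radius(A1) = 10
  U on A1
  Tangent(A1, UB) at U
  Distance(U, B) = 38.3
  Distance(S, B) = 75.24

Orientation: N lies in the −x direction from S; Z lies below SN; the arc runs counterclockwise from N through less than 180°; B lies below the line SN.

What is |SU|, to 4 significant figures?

61.13

S is at the origin; S and N share the same y with |SN| = 50.2 and N on the −x side, so N = (-50.20, 0.000). A1 meets SN tangentially, so ZN is at right angles to SN, so Z = N + (0, -10) = (-50.20, -10.00). Since ZU ⟂ UB (tangency), |ZB| = √(10.0² + 38.3²) = 39.58 regardless of where U sits on A1. So B lies on both circle(S, 75.24) and circle(Z, 39.58); the below-SN intersection is B = (-57.12, -48.97). U is the foot of the tangent from B: U = (-60.17, -10.80).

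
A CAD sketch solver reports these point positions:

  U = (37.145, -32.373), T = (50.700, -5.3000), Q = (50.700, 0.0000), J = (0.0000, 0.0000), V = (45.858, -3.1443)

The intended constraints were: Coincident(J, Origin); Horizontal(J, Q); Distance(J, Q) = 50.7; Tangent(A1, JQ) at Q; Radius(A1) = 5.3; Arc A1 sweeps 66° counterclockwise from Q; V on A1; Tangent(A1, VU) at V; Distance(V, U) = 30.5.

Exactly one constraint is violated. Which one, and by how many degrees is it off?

Tangent(A1, VU) at V — off by 7.40°.

J = (0.00, 0.00) ✓; J.y = 0.00, Q.y = 0.00 ✓; |JQ| = 50.70 ✓; ∠(TQ, QJ) = 90.00° ✓; |TQ| = 5.300 ✓; bearing(T→V) − bearing(T→Q) = 66.00° ✓; |TV| = 5.300 ✓; ∠(TV, VU) = 82.60° ✗; |VU| = 30.50 ✓.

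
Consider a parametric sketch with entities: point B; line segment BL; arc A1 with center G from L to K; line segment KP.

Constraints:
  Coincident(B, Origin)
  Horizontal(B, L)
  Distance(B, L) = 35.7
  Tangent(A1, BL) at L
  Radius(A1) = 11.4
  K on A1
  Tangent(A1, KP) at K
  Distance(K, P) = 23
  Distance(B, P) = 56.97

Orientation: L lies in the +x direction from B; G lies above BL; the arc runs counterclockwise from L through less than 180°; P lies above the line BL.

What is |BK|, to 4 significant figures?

48.70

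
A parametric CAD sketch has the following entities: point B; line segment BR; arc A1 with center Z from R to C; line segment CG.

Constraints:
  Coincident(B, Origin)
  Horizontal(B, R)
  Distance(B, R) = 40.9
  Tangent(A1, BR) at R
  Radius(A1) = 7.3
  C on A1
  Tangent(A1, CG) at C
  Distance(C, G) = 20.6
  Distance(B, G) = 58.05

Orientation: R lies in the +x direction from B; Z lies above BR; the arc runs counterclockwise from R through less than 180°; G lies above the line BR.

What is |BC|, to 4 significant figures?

48.45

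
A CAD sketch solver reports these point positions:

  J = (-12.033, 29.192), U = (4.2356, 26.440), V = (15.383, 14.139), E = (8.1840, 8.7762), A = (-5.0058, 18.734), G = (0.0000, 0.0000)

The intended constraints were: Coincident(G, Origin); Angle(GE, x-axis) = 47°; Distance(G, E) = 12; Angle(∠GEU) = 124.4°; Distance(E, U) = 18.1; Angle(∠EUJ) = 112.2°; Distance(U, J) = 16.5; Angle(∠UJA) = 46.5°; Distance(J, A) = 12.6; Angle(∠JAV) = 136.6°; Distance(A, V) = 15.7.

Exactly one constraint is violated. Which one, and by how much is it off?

Distance(A, V) = 15.7 — off by 5.20.

G = (0.00, 0.00) ✓; GE at 47.00° ✓; |GE| = 12.00 ✓; ∠GEU = 124.4° ✓; |EU| = 18.10 ✓; ∠EUJ = 112.2° ✓; |UJ| = 16.50 ✓; ∠UJA = 46.50° ✓; |JA| = 12.60 ✓; ∠JAV = 136.6° ✓; |AV| = 20.90 ✗.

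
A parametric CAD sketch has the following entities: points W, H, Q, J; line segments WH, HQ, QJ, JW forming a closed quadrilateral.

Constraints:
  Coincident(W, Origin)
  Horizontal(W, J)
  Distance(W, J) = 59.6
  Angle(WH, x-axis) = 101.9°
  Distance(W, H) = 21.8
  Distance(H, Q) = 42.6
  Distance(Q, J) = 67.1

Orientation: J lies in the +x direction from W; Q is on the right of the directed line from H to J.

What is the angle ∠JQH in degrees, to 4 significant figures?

72.13°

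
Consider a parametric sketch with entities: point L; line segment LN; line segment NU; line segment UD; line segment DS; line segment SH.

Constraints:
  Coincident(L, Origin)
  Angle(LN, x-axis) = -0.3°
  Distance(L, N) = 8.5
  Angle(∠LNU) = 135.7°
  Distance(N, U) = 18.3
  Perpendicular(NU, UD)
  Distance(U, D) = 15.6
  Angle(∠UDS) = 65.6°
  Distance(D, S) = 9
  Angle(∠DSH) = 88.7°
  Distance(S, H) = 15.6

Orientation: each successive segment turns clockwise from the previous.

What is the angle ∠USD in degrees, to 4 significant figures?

79.80°

L is at the origin; LN runs at -0.3° with length 8.5, so N = (8.500, -0.04451). ∠LNU = 135.7° gives NU at -44.60° from the x-axis; with |NU| = 18.3, U = (21.53, -12.89). NU ⟂ UD, so UD runs at -134.6°; with |UD| = 15.6, D = (10.58, -24.00). ∠UDS = 65.6° gives DS at 111.0° from the x-axis; with |DS| = 9.0, S = (7.351, -15.60). Then cos ∠USD = SU·SD / (|SU||SD|), giving 79.80°.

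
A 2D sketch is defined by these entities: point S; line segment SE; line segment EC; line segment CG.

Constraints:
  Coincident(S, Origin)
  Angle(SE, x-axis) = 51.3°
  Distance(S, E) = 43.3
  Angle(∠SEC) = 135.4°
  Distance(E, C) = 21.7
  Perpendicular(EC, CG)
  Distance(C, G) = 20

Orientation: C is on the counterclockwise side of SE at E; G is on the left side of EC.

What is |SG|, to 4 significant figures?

53.55

S is at the origin; SE runs at 51.3° with length 43.3, so E = 43.3·(cos 51.3°, sin 51.3°) = (27.07, 33.79). ∠SEC = 135.4°, so EC runs at 51.3° + (180° − 135.4°) = 95.90° from the x-axis; with |EC| = 21.7, C = E + 21.7·(cos 95.90°, sin 95.90°) = (24.84, 55.38). EC is perpendicular to CG; with |CG| = 20.0 on the left of EC, G = C + 20.0·(-0.9947, -0.1028) = (4.948, 53.32). Then |SG| = |G − S| = 53.55.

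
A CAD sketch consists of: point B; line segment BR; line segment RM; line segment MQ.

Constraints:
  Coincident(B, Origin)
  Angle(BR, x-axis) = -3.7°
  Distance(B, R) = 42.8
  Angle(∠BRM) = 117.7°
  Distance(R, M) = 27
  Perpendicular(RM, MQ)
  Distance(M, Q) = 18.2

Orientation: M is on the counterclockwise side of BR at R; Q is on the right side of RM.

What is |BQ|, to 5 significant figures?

73.115

B is at the origin; BR runs at -3.7° with length 42.8, so R = 42.8·(cos -3.7°, sin -3.7°) = (42.711, -2.7620). ∠BRM = 117.7°, so RM runs at -3.7° + (180° − 117.7°) = 58.600° from the x-axis; with |RM| = 27.0, M = R + 27.0·(cos 58.600°, sin 58.600°) = (56.778, 20.284). RM is perpendicular to MQ; with |MQ| = 18.2 on the right of RM, Q = M + 18.2·(0.85355, -0.52101) = (72.313, 10.802). Then |BQ| = |Q − B| = 73.115.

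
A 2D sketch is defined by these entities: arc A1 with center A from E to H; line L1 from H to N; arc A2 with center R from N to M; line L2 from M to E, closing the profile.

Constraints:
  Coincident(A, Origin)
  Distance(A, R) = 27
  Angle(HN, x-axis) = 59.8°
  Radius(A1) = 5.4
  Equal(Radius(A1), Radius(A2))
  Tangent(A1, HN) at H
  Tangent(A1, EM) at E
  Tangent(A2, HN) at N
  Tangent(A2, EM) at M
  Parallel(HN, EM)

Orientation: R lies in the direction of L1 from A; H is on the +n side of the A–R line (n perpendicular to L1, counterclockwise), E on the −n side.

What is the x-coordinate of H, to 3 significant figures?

-4.67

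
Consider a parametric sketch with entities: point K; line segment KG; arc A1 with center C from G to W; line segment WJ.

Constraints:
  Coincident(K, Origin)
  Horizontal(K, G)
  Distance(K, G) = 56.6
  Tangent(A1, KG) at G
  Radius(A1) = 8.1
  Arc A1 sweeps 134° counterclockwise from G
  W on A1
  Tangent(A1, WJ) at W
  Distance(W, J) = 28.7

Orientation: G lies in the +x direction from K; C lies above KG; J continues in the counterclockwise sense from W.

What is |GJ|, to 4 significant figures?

37.16

K is at the origin; K and G share the same y with |KG| = 56.6 and G on the +x side, so G = (56.60, 0.000). Tangency of A1 to KG means the radius CG is perpendicular to KG, so C = G + (0, 8.1) = (56.60, 8.100). On A1, G sits at bearing -90° from C; a 134° counterclockwise sweep puts W at bearing 44°, so W = C + 8.1·(cos 44°, sin 44°) = (62.43, 13.73). Tangency of A1 to WJ means the radius CW is perpendicular to WJ, so WJ runs along (−sin 44°, cos 44°); with |WJ| = 28.7, J = (42.49, 34.37). Then |GJ| = |J − G| = 37.16.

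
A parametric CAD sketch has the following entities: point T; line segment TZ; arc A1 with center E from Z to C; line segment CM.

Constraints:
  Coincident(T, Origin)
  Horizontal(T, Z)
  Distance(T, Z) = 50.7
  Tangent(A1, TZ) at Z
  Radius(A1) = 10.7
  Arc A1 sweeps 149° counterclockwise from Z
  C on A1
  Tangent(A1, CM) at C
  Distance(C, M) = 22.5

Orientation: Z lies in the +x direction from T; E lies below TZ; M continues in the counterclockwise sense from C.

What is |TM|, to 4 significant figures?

71.74

T is at the origin; TZ is horizontal with |TZ| = 50.7 and Z on the +x side, so Z = (50.70, 0.000). Since A1 is tangent to TZ there, EZ ⟂ TZ, so E = Z + (0, -10.7) = (50.70, -10.70). On A1, Z sits at bearing 90° from E; a 149° counterclockwise sweep puts C at bearing 239°, so C = E + 10.7·(cos 239°, sin 239°) = (45.19, -19.87). Since A1 is tangent to CM there, EC ⟂ CM, so CM runs along (−sin 239°, cos 239°); with |CM| = 22.5, M = (64.48, -31.46). Then |TM| = |M − T| = 71.74.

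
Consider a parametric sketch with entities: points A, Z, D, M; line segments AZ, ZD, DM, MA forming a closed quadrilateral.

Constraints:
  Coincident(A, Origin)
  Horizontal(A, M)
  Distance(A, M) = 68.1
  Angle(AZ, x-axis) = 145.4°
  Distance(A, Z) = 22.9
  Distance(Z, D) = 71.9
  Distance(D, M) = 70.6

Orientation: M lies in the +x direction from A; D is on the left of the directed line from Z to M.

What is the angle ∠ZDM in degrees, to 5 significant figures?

76.183°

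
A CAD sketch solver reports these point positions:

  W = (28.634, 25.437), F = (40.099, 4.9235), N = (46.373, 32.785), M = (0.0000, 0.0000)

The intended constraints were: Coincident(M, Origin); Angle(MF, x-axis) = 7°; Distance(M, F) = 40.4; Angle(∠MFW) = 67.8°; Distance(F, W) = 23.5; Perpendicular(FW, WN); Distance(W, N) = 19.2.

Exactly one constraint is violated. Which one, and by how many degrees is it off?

Perpendicular(FW, WN) — off by 6.70°.

M = (0.00, 0.00) ✓; MF at 7.000° ✓; |MF| = 40.40 ✓; ∠MFW = 67.80° ✓; |FW| = 23.50 ✓; ∠(FW, WN) = 96.70° ✗; |WN| = 19.20 ✓.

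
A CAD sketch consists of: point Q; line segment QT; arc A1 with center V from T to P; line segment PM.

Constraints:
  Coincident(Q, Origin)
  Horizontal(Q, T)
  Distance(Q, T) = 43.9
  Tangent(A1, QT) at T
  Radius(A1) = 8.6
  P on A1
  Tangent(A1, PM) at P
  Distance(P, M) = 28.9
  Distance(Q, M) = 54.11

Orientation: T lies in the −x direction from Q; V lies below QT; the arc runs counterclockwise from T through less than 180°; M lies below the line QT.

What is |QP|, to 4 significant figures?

53.05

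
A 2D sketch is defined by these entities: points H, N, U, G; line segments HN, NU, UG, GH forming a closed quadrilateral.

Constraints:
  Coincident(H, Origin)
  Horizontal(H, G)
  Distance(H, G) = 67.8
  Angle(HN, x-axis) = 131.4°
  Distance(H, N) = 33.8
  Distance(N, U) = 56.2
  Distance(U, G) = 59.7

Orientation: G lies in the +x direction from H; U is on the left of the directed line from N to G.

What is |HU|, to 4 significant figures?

54.94

Checks: |NU| = 56.20 ✓; |UG| = 59.70 ✓.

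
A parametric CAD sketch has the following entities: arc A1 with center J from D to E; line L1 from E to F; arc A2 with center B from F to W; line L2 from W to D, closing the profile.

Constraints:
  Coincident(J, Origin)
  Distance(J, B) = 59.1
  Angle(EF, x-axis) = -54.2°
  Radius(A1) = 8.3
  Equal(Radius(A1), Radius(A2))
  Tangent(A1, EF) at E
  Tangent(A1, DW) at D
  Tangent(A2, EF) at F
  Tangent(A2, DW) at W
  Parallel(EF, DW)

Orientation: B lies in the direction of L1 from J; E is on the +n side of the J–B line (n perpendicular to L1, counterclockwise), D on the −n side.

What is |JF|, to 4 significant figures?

59.68

Tangency of A1 to both parallel lines with radius 8.3 puts E and D at J ± 8.3·n: E = (6.732, 4.855), D = (-6.732, -4.855). Equal radii place F and W the same way about B: F = B + 8.3·n = (41.30, -43.08), W = B − 8.3·n = (27.84, -52.79). Then |JF| = |F − J| = 59.68.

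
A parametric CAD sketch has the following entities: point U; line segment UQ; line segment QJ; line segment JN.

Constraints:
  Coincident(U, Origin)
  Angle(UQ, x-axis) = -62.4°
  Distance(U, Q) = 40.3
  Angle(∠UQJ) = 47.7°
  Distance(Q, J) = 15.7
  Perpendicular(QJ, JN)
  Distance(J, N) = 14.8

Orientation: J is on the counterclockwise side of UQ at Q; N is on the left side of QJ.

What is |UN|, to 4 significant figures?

18.86

U is at the origin; UQ runs at -62.4° with length 40.3, so Q = 40.3·(cos -62.4°, sin -62.4°) = (18.67, -35.71). ∠UQJ = 47.7°, so QJ runs at -62.4° + (180° − 47.7°) = 69.90° from the x-axis; with |QJ| = 15.7, J = Q + 15.7·(cos 69.90°, sin 69.90°) = (24.07, -20.97). QJ ⟂ JN; with |JN| = 14.8 on the left of QJ, N = J + 14.8·(-0.9391, 0.3437) = (10.17, -15.88). Then |UN| = |N − U| = 18.86.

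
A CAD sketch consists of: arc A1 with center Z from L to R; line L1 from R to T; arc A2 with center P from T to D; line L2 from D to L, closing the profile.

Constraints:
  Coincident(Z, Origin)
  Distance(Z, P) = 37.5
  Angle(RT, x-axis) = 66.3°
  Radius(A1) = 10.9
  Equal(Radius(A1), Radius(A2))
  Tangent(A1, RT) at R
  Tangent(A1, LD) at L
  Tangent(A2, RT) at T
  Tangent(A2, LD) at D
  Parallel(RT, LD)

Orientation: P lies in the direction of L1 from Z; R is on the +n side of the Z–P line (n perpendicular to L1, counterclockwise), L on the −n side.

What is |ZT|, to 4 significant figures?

39.05

The slot axis is L1's direction at 66.3°, so u = (cos 66.3°, sin 66.3°) = (0.4019, 0.9157) and n = (−sin 66.3°, cos 66.3°) = (-0.9157, 0.4019). Z is at the origin and P lies 37.5 along u from Z, so P = 37.5·u = (15.07, 34.34). Tangency of A1 to both parallel lines with radius 10.9 puts R and L at Z ± 10.9·n: R = (-9.981, 4.381), L = (9.981, -4.381). Equal radii place T and D the same way about P: T = P + 10.9·n = (5.092, 38.72), D = P − 10.9·n = (25.05, 29.96). Then |ZT| = |T − Z| = 39.05.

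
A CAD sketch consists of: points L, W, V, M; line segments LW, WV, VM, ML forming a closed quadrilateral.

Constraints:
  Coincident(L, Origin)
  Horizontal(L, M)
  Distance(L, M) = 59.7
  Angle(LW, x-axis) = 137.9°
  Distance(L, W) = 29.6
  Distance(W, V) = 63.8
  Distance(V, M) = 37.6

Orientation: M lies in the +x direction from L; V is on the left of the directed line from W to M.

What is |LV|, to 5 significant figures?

51.928

L is at the origin; LM is horizontal with |LM| = 59.7 and M in +x, so M = (59.7, 0). LW runs at 137.9° with |LW| = 29.6, so W = (-21.962, 19.845). V is determined by |WV| = 63.8 and |VM| = 37.6 together: it lies at the intersection of circle(W, 63.8) and circle(M, 37.6). With |WM| = 84.039, the foot of the radical line on WM is 57.826 from W and the perpendicular offset is √(63.8² − 57.826²) = 26.956. Taking the left-of-WM solution: V = (40.593, 32.384).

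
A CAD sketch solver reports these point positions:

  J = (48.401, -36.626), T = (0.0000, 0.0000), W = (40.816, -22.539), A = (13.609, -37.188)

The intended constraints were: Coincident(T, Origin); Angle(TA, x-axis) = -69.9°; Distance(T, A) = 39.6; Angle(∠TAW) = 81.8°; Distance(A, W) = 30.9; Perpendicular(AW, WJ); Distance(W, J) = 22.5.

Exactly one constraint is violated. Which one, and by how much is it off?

Distance(W, J) = 22.5 — off by 6.50.

T = (0.00, 0.00) ✓; TA at -69.90° ✓; |TA| = 39.60 ✓; ∠TAW = 81.80° ✓; |AW| = 30.90 ✓; ∠(AW, WJ) = 90.00° ✓; |WJ| = 16.00 ✗.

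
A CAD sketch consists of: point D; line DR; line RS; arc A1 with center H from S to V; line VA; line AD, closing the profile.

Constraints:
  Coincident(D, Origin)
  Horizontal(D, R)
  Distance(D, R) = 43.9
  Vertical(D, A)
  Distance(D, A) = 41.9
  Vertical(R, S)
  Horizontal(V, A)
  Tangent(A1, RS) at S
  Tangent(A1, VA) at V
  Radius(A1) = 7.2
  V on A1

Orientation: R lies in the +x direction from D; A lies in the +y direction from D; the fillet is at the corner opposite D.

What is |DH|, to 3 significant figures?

50.5

D is at the origin; D and R share the same y with |DR| = 43.9 and R on the +x side, so R = (43.9, 0.00). DA is vertical with |DA| = 41.9 and A on the +y side, so A = (0.00, 41.9). The virtual corner opposite D is at (43.9, 41.9). Since A1 is tangent to RS there, HS ⟂ RS and tangency of A1 to VA means the radius HV is perpendicular to VA, with radius 7.2, so the center H sits 7.2 in from both sides at H = (36.7, 34.7). Then |DH| = |H − D| = 50.5.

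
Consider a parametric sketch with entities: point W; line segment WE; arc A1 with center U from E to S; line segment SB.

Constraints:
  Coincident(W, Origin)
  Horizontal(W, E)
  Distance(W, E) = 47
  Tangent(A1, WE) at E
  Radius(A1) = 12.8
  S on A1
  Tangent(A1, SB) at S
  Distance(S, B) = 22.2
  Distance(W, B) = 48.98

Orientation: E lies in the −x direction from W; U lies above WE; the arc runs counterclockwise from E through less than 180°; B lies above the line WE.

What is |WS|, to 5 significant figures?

36.525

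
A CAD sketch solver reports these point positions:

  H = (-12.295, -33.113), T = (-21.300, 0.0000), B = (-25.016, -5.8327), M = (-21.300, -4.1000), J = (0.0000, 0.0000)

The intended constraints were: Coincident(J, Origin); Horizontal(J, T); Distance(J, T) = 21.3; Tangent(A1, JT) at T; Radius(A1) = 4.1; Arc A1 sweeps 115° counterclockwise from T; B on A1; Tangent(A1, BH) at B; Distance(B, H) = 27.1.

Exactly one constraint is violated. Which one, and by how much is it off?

Distance(B, H) = 27.1 — off by 3.00.

J = (0.00, 0.00) ✓; J.y = 0.00, T.y = 0.00 ✓; |JT| = 21.30 ✓; ∠(MT, TJ) = 90.00° ✓; |MT| = 4.100 ✓; bearing(M→B) − bearing(M→T) = 115.0° ✓; |MB| = 4.100 ✓; ∠(MB, BH) = 90.00° ✓; |BH| = 30.10 ✗.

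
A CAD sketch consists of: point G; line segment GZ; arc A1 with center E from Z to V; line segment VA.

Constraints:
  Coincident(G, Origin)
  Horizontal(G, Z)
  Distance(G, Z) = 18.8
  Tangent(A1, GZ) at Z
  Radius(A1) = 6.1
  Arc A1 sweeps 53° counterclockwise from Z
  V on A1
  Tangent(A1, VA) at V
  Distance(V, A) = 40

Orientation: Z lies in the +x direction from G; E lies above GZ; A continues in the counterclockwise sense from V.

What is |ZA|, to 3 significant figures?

44.9

G is at the origin; G and Z share the same y with |GZ| = 18.8 and Z on the +x side, so Z = (18.8, 0.00). The tangent condition forces EZ to be normal to GZ, so E = Z + (0, 6.1) = (18.8, 6.10). On A1, Z sits at bearing -90° from E; a 53° counterclockwise sweep puts V at bearing -37°, so V = E + 6.1·(cos -37°, sin -37°) = (23.7, 2.43). Tangency of A1 to VA means the radius EV is perpendicular to VA, so VA runs along (−sin -37°, cos -37°); with |VA| = 40.0, A = (47.7, 34.4). Then |ZA| = |A − Z| = 44.9.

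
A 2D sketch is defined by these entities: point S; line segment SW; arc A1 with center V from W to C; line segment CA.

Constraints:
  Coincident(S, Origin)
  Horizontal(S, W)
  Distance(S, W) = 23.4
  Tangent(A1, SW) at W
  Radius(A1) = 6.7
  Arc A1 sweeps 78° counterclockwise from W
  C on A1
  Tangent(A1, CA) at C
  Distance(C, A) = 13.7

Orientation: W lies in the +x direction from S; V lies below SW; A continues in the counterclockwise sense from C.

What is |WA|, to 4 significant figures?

20.94

On A1, W sits at bearing 90° from V; a 78° counterclockwise sweep puts C at bearing 168°, so C = V + 6.7·(cos 168°, sin 168°) = (16.85, -5.307). Tangency of A1 to CA means the radius VC is perpendicular to CA, so CA runs along (−sin 168°, cos 168°); with |CA| = 13.7, A = (14.00, -18.71). Then |WA| = |A − W| = 20.94.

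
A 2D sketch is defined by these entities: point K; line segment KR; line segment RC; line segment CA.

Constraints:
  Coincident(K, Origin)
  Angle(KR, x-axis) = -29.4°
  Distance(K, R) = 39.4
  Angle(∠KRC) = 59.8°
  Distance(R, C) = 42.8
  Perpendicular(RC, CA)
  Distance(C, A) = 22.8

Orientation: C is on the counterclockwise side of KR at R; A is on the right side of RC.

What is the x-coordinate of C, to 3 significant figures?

33.7

K is at the origin; KR runs at -29.4° with length 39.4, so R = 39.4·(cos -29.4°, sin -29.4°) = (34.3, -19.3). ∠KRC = 59.8°, so RC runs at -29.4° + (180° − 59.8°) = 90.8° from the x-axis; with |RC| = 42.8, C = R + 42.8·(cos 90.8°, sin 90.8°) = (33.7, 23.5). So C.x = 33.7.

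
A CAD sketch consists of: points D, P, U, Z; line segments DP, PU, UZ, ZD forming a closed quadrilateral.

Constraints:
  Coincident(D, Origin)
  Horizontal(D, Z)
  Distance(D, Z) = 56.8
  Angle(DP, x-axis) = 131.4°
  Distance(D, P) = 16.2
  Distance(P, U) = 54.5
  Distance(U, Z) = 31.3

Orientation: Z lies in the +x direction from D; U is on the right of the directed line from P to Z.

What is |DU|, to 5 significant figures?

38.799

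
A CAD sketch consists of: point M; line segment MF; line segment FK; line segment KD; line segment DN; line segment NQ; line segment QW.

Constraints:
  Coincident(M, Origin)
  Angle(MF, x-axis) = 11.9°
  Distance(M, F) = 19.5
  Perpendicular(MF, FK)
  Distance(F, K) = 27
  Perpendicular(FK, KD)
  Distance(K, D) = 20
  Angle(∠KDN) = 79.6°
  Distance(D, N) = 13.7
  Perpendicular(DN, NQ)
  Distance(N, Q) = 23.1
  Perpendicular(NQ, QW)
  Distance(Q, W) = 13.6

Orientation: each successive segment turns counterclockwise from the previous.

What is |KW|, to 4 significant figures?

4.907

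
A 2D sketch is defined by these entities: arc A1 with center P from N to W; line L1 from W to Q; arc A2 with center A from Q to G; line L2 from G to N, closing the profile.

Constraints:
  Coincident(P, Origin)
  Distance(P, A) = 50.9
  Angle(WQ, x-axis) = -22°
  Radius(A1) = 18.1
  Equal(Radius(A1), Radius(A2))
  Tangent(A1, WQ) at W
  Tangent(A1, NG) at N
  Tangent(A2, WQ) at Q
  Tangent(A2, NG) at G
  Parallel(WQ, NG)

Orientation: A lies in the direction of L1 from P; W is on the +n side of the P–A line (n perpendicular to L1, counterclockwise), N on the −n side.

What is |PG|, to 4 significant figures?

54.02

The slot axis is L1's direction at -22.0°, so u = (cos -22.0°, sin -22.0°) = (0.9272, -0.3746) and n = (−sin -22.0°, cos -22.0°) = (0.3746, 0.9272). P is at the origin and A lies 50.9 along u from P, so A = 50.9·u = (47.19, -19.07). Tangency of A1 to both parallel lines with radius 18.1 puts W and N at P ± 18.1·n: W = (6.780, 16.78), N = (-6.780, -16.78). Equal radii place Q and G the same way about A: Q = A + 18.1·n = (53.97, -2.285), G = A − 18.1·n = (40.41, -35.85). Then |PG| = |G − P| = 54.02.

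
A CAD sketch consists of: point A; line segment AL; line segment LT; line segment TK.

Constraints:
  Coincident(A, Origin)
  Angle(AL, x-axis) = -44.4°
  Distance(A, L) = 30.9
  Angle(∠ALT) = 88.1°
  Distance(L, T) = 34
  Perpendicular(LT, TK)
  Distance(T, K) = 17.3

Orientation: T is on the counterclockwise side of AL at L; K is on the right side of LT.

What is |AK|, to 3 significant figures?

58.4

A is at the origin; AL runs at -44.4° with length 30.9, so L = 30.9·(cos -44.4°, sin -44.4°) = (22.1, -21.6). ∠ALT = 88.1°, so LT runs at -44.4° + (180° − 88.1°) = 47.5° from the x-axis; with |LT| = 34.0, T = L + 34.0·(cos 47.5°, sin 47.5°) = (45.0, 3.45). The perpendicularity gives TK at right angles to LT; with |TK| = 17.3 on the right of LT, K = T + 17.3·(0.737, -0.676) = (57.8, -8.24). Then |AK| = |K − A| = 58.4.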